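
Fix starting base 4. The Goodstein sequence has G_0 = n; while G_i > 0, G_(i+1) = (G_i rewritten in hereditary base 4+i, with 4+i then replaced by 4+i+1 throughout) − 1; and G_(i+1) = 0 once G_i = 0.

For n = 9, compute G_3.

9 —HB4→ 2·4 + 1 —bump→ 2·5 + 1 = 11 —(−1)→ 10
10 —HB5→ 2·5 —bump→ 2·6 = 12 —(−1)→ 11
11 —HB6→ 6 + 5 —bump→ 7 + 5 = 12 —(−1)→ 11
11 —HB7→ 7 + 4 —bump→ 8 + 4 = 12 —(−1)→ 11

11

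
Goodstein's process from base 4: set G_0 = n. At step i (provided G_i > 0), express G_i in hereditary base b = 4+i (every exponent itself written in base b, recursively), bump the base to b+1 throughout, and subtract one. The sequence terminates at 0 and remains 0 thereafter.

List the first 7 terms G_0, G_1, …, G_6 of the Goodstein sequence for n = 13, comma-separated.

G_0=13  [base 4] 3·4 + 1  →[4↦5]→  3·5 + 1 = 16  −1 ⇒ G_1=15
G_1=15  [base 5] 3·5  →[5↦6]→  3·6 = 18  −1 ⇒ G_2=17
G_2=17  [base 6] 2·6 + 5  →[6↦7]→  2·7 + 5 = 19  −1 ⇒ G_3=18
G_3=18  [base 7] 2·7 + 4  →[7↦8]→  2·8 + 4 = 20  −1 ⇒ G_4=19
G_4=19  [base 8] 2·8 + 3  →[8↦9]→  2·9 + 3 = 21  −1 ⇒ G_5=20
G_5=20  [base 9] 2·9 + 2  →[9↦10]→  2·10 + 2 = 22  −1 ⇒ G_6=21

13, 15, 17, 18, 19, 20, 21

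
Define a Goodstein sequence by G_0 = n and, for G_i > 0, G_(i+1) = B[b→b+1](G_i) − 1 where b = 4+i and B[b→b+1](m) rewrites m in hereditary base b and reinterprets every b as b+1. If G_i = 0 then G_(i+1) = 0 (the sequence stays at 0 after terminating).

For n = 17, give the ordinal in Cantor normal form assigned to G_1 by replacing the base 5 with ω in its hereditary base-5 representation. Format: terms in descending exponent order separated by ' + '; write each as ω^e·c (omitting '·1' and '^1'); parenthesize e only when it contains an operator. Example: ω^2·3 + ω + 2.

ω^2

G_0 = 17. HB_4(17) = 4^2 + 1. Bump = 26. G_1 = 25.
G_1 = 25. HB_5(25) = 5^2. Bump = 36. G_2 = 35.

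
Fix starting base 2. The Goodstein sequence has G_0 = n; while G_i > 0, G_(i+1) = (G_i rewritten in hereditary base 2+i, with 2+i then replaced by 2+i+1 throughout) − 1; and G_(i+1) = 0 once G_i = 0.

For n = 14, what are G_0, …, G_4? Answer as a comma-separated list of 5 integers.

14, 110, 1281, 18750, 326591

step 0: 14 = 2^(2 + 1) + 2^2 + 2; sub 3 for 2: 3^(3 + 1) + 3^3 + 3; = 111; G_1 = 111−1 = 110
step 1: 110 = 3^(3 + 1) + 3^3 + 2; sub 4 for 3: 4^(4 + 1) + 4^4 + 2; = 1282; G_2 = 1282−1 = 1281
step 2: 1281 = 4^(4 + 1) + 4^4 + 1; sub 5 for 4: 5^(5 + 1) + 5^5 + 1; = 18751; G_3 = 18751−1 = 18750
step 3: 18750 = 5^(5 + 1) + 5^5; sub 6 for 5: 6^(6 + 1) + 6^6; = 326592; G_4 = 326592−1 = 326591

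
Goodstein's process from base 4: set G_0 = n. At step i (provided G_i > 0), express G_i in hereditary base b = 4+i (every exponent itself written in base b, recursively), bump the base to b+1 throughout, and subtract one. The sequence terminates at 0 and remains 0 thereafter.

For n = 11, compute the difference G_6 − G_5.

0

[0] 11 ≡ 2·4 + 3 (base 4). Lift 5: 13. −1: 12.
[1] 12 ≡ 2·5 + 2 (base 5). Lift 6: 14. −1: 13.
[2] 13 ≡ 2·6 + 1 (base 6). Lift 7: 15. −1: 14.
[3] 14 ≡ 2·7 (base 7). Lift 8: 16. −1: 15.
[4] 15 ≡ 8 + 7 (base 8). Lift 9: 16. −1: 15.
[5] 15 ≡ 9 + 6 (base 9). Lift 10: 16. −1: 15.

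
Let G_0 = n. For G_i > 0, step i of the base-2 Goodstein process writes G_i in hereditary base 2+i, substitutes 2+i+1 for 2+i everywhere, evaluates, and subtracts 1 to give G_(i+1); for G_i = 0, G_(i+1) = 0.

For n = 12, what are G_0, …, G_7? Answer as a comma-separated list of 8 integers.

G_0=12  [base 2] 2^(2 + 1) + 2^2  →[2↦3]→  3^(3 + 1) + 3^3 = 108  −1 ⇒ G_1=107
G_1=107  [base 3] 3^(3 + 1) + 2·3^2 + 2·3 + 2  →[3↦4]→  4^(4 + 1) + 2·4^2 + 2·4 + 2 = 1066  −1 ⇒ G_2=1065
G_2=1065  [base 4] 4^(4 + 1) + 2·4^2 + 2·4 + 1  →[4↦5]→  5^(5 + 1) + 2·5^2 + 2·5 + 1 = 15686  −1 ⇒ G_3=15685
G_3=15685  [base 5] 5^(5 + 1) + 2·5^2 + 2·5  →[5↦6]→  6^(6 + 1) + 2·6^2 + 2·6 = 280020  −1 ⇒ G_4=280019
G_4=280019  [base 6] 6^(6 + 1) + 2·6^2 + 6 + 5  →[6↦7]→  7^(7 + 1) + 2·7^2 + 7 + 5 = 5764911  −1 ⇒ G_5=5764910
G_5=5764910  [base 7] 7^(7 + 1) + 2·7^2 + 7 + 4  →[7↦8]→  8^(8 + 1) + 2·8^2 + 8 + 4 = 134217868  −1 ⇒ G_6=134217867
G_6=134217867  [base 8] 8^(8 + 1) + 2·8^2 + 8 + 3  →[8↦9]→  9^(9 + 1) + 2·9^2 + 9 + 3 = 3486784575  −1 ⇒ G_7=3486784574

12, 107, 1065, 15685, 280019, 5764910, 134217867, 3486784574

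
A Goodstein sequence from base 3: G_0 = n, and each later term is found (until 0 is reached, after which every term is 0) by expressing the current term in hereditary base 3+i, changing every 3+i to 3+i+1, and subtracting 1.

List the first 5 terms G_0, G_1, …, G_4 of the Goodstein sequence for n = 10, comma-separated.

[0] 10 ≡ 3^2 + 1 (base 3). Lift 4: 17. −1: 16.
[1] 16 ≡ 4^2 (base 4). Lift 5: 25. −1: 24.
[2] 24 ≡ 4·5 + 4 (base 5). Lift 6: 28. −1: 27.
[3] 27 ≡ 4·6 + 3 (base 6). Lift 7: 31. −1: 30.

10, 16, 24, 27, 30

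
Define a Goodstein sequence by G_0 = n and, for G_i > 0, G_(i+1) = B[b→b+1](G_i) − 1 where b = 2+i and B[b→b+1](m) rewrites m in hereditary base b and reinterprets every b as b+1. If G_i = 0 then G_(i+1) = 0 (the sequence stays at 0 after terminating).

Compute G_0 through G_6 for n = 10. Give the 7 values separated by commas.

10, 83, 1025, 15625, 279935, 4215754, 84073323

G_0=10  [base 2] 2^(2 + 1) + 2  →[2↦3]→  3^(3 + 1) + 3 = 84  −1 ⇒ G_1=83
G_1=83  [base 3] 3^(3 + 1) + 2  →[3↦4]→  4^(4 + 1) + 2 = 1026  −1 ⇒ G_2=1025
G_2=1025  [base 4] 4^(4 + 1) + 1  →[4↦5]→  5^(5 + 1) + 1 = 15626  −1 ⇒ G_3=15625
G_3=15625  [base 5] 5^(5 + 1)  →[5↦6]→  6^(6 + 1) = 279936  −1 ⇒ G_4=279935
G_4=279935  [base 6] 5·6^6 + 5·6^5 + 5·6^4 + 5·6^3 + 5·6^2 + 5·6 + 5  →[6↦7]→  5·7^7 + 5·7^5 + 5·7^4 + 5·7^3 + 5·7^2 + 5·7 + 5 = 4215755  −1 ⇒ G_5=4215754
G_5=4215754  [base 7] 5·7^7 + 5·7^5 + 5·7^4 + 5·7^3 + 5·7^2 + 5·7 + 4  →[7↦8]→  5·8^8 + 5·8^5 + 5·8^4 + 5·8^3 + 5·8^2 + 5·8 + 4 = 84073324  −1 ⇒ G_6=84073323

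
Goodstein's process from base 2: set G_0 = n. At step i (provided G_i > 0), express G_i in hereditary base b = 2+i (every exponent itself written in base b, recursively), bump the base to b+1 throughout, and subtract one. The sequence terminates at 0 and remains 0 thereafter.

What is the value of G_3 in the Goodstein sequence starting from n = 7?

3127

(0) 7|_2 = 2^2 + 2 + 1 ↦ 3^3 + 3 + 1|_3 = 31 ⇒ 30
(1) 30|_3 = 3^3 + 3 ↦ 4^4 + 4|_4 = 260 ⇒ 259
(2) 259|_4 = 4^4 + 3 ↦ 5^5 + 3|_5 = 3128 ⇒ 3127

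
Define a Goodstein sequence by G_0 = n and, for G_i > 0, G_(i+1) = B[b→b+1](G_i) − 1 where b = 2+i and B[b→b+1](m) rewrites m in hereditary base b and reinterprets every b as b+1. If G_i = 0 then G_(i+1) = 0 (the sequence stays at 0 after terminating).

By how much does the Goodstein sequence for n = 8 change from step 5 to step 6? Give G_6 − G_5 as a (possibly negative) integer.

G_0 = 8. HB_2(8) = 2^(2 + 1). Bump = 81. G_1 = 80.
G_1 = 80. HB_3(80) = 2·3^3 + 2·3^2 + 2·3 + 2. Bump = 554. G_2 = 553.
G_2 = 553. HB_4(553) = 2·4^4 + 2·4^2 + 2·4 + 1. Bump = 6311. G_3 = 6310.
G_3 = 6310. HB_5(6310) = 2·5^5 + 2·5^2 + 2·5. Bump = 93396. G_4 = 93395.
G_4 = 93395. HB_6(93395) = 2·6^6 + 2·6^2 + 6 + 5. Bump = 1647196. G_5 = 1647195.
G_5 = 1647195. HB_7(1647195) = 2·7^7 + 2·7^2 + 7 + 4. Bump = 33554572. G_6 = 33554571.

31907376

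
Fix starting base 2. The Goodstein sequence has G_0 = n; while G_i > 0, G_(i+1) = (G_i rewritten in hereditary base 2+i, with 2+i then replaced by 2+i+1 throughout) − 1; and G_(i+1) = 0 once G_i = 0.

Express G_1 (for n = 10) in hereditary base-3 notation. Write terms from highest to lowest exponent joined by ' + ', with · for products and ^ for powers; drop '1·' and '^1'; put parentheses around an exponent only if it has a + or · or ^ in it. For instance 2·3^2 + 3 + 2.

G_0 = 10. HB_2(10) = 2^(2 + 1) + 2. Bump = 84. G_1 = 83.
G_1 = 83. HB_3(83) = 3^(3 + 1) + 2. Bump = 1026. G_2 = 1025.

3^(3 + 1) + 2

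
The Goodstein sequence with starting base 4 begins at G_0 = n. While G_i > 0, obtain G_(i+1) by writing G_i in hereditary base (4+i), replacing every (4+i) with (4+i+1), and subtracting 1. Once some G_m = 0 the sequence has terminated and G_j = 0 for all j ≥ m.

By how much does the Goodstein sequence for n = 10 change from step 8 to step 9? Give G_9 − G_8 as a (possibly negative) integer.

0

(0) 10|_4 = 2·4 + 2 ↦ 2·5 + 2|_5 = 12 ⇒ 11
(1) 11|_5 = 2·5 + 1 ↦ 2·6 + 1|_6 = 13 ⇒ 12
(2) 12|_6 = 2·6 ↦ 2·7|_7 = 14 ⇒ 13
(3) 13|_7 = 7 + 6 ↦ 8 + 6|_8 = 14 ⇒ 13
(4) 13|_8 = 8 + 5 ↦ 9 + 5|_9 = 14 ⇒ 13
(5) 13|_9 = 9 + 4 ↦ 10 + 4|_10 = 14 ⇒ 13
(6) 13|_10 = 10 + 3 ↦ 11 + 3|_11 = 14 ⇒ 13
(7) 13|_11 = 11 + 2 ↦ 12 + 2|_12 = 14 ⇒ 13
(8) 13|_12 = 12 + 1 ↦ 13 + 1|_13 = 14 ⇒ 13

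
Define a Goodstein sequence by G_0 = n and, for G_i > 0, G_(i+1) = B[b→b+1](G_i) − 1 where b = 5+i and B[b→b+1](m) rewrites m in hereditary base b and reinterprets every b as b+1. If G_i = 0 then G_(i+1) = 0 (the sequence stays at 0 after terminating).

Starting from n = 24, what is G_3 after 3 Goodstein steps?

33

G_0=24  [base 5] 4·5 + 4  →[5↦6]→  4·6 + 4 = 28  −1 ⇒ G_1=27
G_1=27  [base 6] 4·6 + 3  →[6↦7]→  4·7 + 3 = 31  −1 ⇒ G_2=30
G_2=30  [base 7] 4·7 + 2  →[7↦8]→  4·8 + 2 = 34  −1 ⇒ G_3=33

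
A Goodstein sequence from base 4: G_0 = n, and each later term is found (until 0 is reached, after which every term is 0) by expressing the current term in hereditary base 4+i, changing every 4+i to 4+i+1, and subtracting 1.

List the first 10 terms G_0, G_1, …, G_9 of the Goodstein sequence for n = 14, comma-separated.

(0) 14|_4 = 3·4 + 2 ↦ 3·5 + 2|_5 = 17 ⇒ 16
(1) 16|_5 = 3·5 + 1 ↦ 3·6 + 1|_6 = 19 ⇒ 18
(2) 18|_6 = 3·6 ↦ 3·7|_7 = 21 ⇒ 20
(3) 20|_7 = 2·7 + 6 ↦ 2·8 + 6|_8 = 22 ⇒ 21
(4) 21|_8 = 2·8 + 5 ↦ 2·9 + 5|_9 = 23 ⇒ 22
(5) 22|_9 = 2·9 + 4 ↦ 2·10 + 4|_10 = 24 ⇒ 23
(6) 23|_10 = 2·10 + 3 ↦ 2·11 + 3|_11 = 25 ⇒ 24
(7) 24|_11 = 2·11 + 2 ↦ 2·12 + 2|_12 = 26 ⇒ 25
(8) 25|_12 = 2·12 + 1 ↦ 2·13 + 1|_13 = 27 ⇒ 26

14, 16, 18, 20, 21, 22, 23, 24, 25, 26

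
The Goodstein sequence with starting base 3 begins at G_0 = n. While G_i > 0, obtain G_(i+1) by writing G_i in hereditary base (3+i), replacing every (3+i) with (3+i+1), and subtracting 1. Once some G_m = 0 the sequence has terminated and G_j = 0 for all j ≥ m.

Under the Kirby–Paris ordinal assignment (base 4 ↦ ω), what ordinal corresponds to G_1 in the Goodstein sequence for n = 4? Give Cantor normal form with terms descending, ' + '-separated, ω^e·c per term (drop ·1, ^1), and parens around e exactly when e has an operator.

ω

4 —HB3→ 3 + 1 —bump→ 4 + 1 = 5 —(−1)→ 4
4 —HB4→ 4 —bump→ 5 = 5 —(−1)→ 4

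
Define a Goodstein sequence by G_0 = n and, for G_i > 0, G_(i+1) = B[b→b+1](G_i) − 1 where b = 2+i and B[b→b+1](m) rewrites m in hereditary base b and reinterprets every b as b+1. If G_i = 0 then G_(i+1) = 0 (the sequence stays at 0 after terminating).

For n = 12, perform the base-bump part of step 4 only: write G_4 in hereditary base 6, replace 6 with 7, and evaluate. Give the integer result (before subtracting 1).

5764911

base 2: 12 = 2^(2 + 1) + 2^2; at 3: 3^(3 + 1) + 3^3 = 108; next = 107
base 3: 107 = 3^(3 + 1) + 2·3^2 + 2·3 + 2; at 4: 4^(4 + 1) + 2·4^2 + 2·4 + 2 = 1066; next = 1065
base 4: 1065 = 4^(4 + 1) + 2·4^2 + 2·4 + 1; at 5: 5^(5 + 1) + 2·5^2 + 2·5 + 1 = 15686; next = 15685
base 5: 15685 = 5^(5 + 1) + 2·5^2 + 2·5; at 6: 6^(6 + 1) + 2·6^2 + 2·6 = 280020; next = 280019
base 6: 280019 = 6^(6 + 1) + 2·6^2 + 6 + 5; at 7: 7^(7 + 1) + 2·7^2 + 7 + 5 = 5764911; next = 5764910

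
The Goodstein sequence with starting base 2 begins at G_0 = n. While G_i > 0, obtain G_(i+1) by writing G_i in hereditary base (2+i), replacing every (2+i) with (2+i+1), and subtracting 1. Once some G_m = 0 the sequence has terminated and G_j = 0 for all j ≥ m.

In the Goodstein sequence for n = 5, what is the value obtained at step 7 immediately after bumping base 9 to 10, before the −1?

i=0: 5 = 2^2 + 1 (b=2); 2→3: 3^3 + 1 = 28; 28−1 = 27
i=1: 27 = 3^3 (b=3); 3→4: 4^4 = 256; 256−1 = 255
i=2: 255 = 3·4^3 + 3·4^2 + 3·4 + 3 (b=4); 4→5: 3·5^3 + 3·5^2 + 3·5 + 3 = 468; 468−1 = 467
i=3: 467 = 3·5^3 + 3·5^2 + 3·5 + 2 (b=5); 5→6: 3·6^3 + 3·6^2 + 3·6 + 2 = 776; 776−1 = 775
i=4: 775 = 3·6^3 + 3·6^2 + 3·6 + 1 (b=6); 6→7: 3·7^3 + 3·7^2 + 3·7 + 1 = 1198; 1198−1 = 1197
i=5: 1197 = 3·7^3 + 3·7^2 + 3·7 (b=7); 7→8: 3·8^3 + 3·8^2 + 3·8 = 1752; 1752−1 = 1751
i=6: 1751 = 3·8^3 + 3·8^2 + 2·8 + 7 (b=8); 8→9: 3·9^3 + 3·9^2 + 2·9 + 7 = 2455; 2455−1 = 2454
i=7: 2454 = 3·9^3 + 3·9^2 + 2·9 + 6 (b=9); 9→10: 3·10^3 + 3·10^2 + 2·10 + 6 = 3326; 3326−1 = 3325

3326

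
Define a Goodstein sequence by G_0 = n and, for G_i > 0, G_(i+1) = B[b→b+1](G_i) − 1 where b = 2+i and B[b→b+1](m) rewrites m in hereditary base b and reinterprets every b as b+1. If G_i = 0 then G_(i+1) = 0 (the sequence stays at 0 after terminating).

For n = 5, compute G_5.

G_0=5  [base 2] 2^2 + 1  →[2↦3]→  3^3 + 1 = 28  −1 ⇒ G_1=27
G_1=27  [base 3] 3^3  →[3↦4]→  4^4 = 256  −1 ⇒ G_2=255
G_2=255  [base 4] 3·4^3 + 3·4^2 + 3·4 + 3  →[4↦5]→  3·5^3 + 3·5^2 + 3·5 + 3 = 468  −1 ⇒ G_3=467
G_3=467  [base 5] 3·5^3 + 3·5^2 + 3·5 + 2  →[5↦6]→  3·6^3 + 3·6^2 + 3·6 + 2 = 776  −1 ⇒ G_4=775
G_4=775  [base 6] 3·6^3 + 3·6^2 + 3·6 + 1  →[6↦7]→  3·7^3 + 3·7^2 + 3·7 + 1 = 1198  −1 ⇒ G_5=1197
G_5=1197  [base 7] 3·7^3 + 3·7^2 + 3·7  →[7↦8]→  3·8^3 + 3·8^2 + 3·8 = 1752  −1 ⇒ G_6=1751

1197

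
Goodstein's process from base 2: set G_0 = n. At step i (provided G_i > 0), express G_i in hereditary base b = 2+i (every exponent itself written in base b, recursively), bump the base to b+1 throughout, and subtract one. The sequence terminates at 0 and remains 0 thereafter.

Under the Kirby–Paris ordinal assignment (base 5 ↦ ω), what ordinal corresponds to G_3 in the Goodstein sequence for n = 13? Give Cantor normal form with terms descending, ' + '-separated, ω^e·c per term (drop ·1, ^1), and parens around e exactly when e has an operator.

ω^(ω + 1) + ω^3·3 + ω^2·3 + ω·3 + 2

i=0: 13 = 2^(2 + 1) + 2^2 + 1 (b=2); 2→3: 3^(3 + 1) + 3^3 + 1 = 109; 109−1 = 108
i=1: 108 = 3^(3 + 1) + 3^3 (b=3); 3→4: 4^(4 + 1) + 4^4 = 1280; 1280−1 = 1279
i=2: 1279 = 4^(4 + 1) + 3·4^3 + 3·4^2 + 3·4 + 3 (b=4); 4→5: 5^(5 + 1) + 3·5^3 + 3·5^2 + 3·5 + 3 = 16093; 16093−1 = 16092
i=3: 16092 = 5^(5 + 1) + 3·5^3 + 3·5^2 + 3·5 + 2 (b=5); 5→6: 6^(6 + 1) + 3·6^3 + 3·6^2 + 3·6 + 2 = 280712; 280712−1 = 280711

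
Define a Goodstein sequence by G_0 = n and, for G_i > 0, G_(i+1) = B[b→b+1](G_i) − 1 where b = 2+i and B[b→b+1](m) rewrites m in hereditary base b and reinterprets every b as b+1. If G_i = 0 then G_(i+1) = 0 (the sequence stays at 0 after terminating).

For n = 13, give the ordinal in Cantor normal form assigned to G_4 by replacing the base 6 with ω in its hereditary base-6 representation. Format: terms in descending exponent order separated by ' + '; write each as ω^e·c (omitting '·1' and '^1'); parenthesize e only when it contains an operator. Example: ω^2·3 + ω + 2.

ω^(ω + 1) + ω^3·3 + ω^2·3 + ω·3 + 1

G_0 = 13. HB_2(13) = 2^(2 + 1) + 2^2 + 1. Bump = 109. G_1 = 108.
G_1 = 108. HB_3(108) = 3^(3 + 1) + 3^3. Bump = 1280. G_2 = 1279.
G_2 = 1279. HB_4(1279) = 4^(4 + 1) + 3·4^3 + 3·4^2 + 3·4 + 3. Bump = 16093. G_3 = 16092.
G_3 = 16092. HB_5(16092) = 5^(5 + 1) + 3·5^3 + 3·5^2 + 3·5 + 2. Bump = 280712. G_4 = 280711.
G_4 = 280711. HB_6(280711) = 6^(6 + 1) + 3·6^3 + 3·6^2 + 3·6 + 1. Bump = 5765999. G_5 = 5765998.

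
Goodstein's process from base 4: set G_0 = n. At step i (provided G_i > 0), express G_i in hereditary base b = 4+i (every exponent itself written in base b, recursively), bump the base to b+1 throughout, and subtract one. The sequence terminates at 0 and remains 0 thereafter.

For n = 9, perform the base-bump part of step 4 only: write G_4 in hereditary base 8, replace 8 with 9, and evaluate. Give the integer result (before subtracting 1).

12

(0) 9|_4 = 2·4 + 1 ↦ 2·5 + 1|_5 = 11 ⇒ 10
(1) 10|_5 = 2·5 ↦ 2·6|_6 = 12 ⇒ 11
(2) 11|_6 = 6 + 5 ↦ 7 + 5|_7 = 12 ⇒ 11
(3) 11|_7 = 7 + 4 ↦ 8 + 4|_8 = 12 ⇒ 11
(4) 11|_8 = 8 + 3 ↦ 9 + 3|_9 = 12 ⇒ 11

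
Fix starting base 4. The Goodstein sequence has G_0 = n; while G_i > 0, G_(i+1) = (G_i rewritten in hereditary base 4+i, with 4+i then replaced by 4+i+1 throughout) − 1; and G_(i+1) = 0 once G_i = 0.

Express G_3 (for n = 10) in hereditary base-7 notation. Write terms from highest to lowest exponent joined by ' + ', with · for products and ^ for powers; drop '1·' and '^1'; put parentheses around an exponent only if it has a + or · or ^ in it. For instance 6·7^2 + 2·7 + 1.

base 4: 10 = 2·4 + 2; at 5: 2·5 + 2 = 12; next = 11
base 5: 11 = 2·5 + 1; at 6: 2·6 + 1 = 13; next = 12
base 6: 12 = 2·6; at 7: 2·7 = 14; next = 13
base 7: 13 = 7 + 6; at 8: 8 + 6 = 14; next = 13

7 + 6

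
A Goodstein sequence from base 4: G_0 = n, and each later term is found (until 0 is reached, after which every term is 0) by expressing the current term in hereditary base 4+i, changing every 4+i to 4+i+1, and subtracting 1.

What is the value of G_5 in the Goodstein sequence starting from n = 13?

20

G_0=13  [base 4] 3·4 + 1  →[4↦5]→  3·5 + 1 = 16  −1 ⇒ G_1=15
G_1=15  [base 5] 3·5  →[5↦6]→  3·6 = 18  −1 ⇒ G_2=17
G_2=17  [base 6] 2·6 + 5  →[6↦7]→  2·7 + 5 = 19  −1 ⇒ G_3=18
G_3=18  [base 7] 2·7 + 4  →[7↦8]→  2·8 + 4 = 20  −1 ⇒ G_4=19
G_4=19  [base 8] 2·8 + 3  →[8↦9]→  2·9 + 3 = 21  −1 ⇒ G_5=20
G_5=20  [base 9] 2·9 + 2  →[9↦10]→  2·10 + 2 = 22  −1 ⇒ G_6=21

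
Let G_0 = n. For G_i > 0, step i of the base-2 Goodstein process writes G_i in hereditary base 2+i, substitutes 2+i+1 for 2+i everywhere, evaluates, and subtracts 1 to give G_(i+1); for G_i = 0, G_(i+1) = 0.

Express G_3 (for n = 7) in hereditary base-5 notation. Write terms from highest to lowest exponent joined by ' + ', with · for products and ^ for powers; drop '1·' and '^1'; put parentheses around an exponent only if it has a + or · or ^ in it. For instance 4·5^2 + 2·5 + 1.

5^5 + 2

base 2: 7 = 2^2 + 2 + 1; at 3: 3^3 + 3 + 1 = 31; next = 30
base 3: 30 = 3^3 + 3; at 4: 4^4 + 4 = 260; next = 259
base 4: 259 = 4^4 + 3; at 5: 5^5 + 3 = 3128; next = 3127
base 5: 3127 = 5^5 + 2; at 6: 6^6 + 2 = 46658; next = 46657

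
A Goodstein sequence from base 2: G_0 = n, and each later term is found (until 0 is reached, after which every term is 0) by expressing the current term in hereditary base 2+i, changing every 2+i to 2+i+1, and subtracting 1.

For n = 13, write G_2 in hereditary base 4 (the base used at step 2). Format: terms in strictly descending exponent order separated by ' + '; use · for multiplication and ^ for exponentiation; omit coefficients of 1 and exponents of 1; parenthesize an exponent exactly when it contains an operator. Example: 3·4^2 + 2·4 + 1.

step 0: 13 = 2^(2 + 1) + 2^2 + 1; sub 3 for 2: 3^(3 + 1) + 3^3 + 1; = 109; G_1 = 109−1 = 108
step 1: 108 = 3^(3 + 1) + 3^3; sub 4 for 3: 4^(4 + 1) + 4^4; = 1280; G_2 = 1280−1 = 1279

4^(4 + 1) + 3·4^3 + 3·4^2 + 3·4 + 3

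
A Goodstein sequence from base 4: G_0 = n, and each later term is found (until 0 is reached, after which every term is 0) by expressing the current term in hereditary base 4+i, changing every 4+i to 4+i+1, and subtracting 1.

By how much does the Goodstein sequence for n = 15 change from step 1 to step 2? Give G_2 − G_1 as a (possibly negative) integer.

2

G_0=15  [base 4] 3·4 + 3  →[4↦5]→  3·5 + 3 = 18  −1 ⇒ G_1=17
G_1=17  [base 5] 3·5 + 2  →[5↦6]→  3·6 + 2 = 20  −1 ⇒ G_2=19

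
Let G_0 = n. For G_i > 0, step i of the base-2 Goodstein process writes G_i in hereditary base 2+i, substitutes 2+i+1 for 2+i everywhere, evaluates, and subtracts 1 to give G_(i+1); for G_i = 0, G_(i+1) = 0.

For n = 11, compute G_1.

84

i=0: 11 = 2^(2 + 1) + 2 + 1 (b=2); 2→3: 3^(3 + 1) + 3 + 1 = 85; 85−1 = 84
i=1: 84 = 3^(3 + 1) + 3 (b=3); 3→4: 4^(4 + 1) + 4 = 1028; 1028−1 = 1027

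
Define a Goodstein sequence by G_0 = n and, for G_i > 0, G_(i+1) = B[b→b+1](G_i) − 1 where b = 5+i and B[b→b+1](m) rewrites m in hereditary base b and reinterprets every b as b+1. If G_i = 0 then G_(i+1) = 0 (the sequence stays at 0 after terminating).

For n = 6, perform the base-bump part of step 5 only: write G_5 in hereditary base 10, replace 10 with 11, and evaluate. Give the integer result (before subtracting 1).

step 0: 6 = 5 + 1; sub 6 for 5: 6 + 1; = 7; G_1 = 7−1 = 6
step 1: 6 = 6; sub 7 for 6: 7; = 7; G_2 = 7−1 = 6
step 2: 6 = 6; sub 8 for 7: 6; = 6; G_3 = 6−1 = 5
step 3: 5 = 5; sub 9 for 8: 5; = 5; G_4 = 5−1 = 4
step 4: 4 = 4; sub 10 for 9: 4; = 4; G_5 = 4−1 = 3
step 5: 3 = 3; sub 11 for 10: 3; = 3; G_6 = 3−1 = 2

3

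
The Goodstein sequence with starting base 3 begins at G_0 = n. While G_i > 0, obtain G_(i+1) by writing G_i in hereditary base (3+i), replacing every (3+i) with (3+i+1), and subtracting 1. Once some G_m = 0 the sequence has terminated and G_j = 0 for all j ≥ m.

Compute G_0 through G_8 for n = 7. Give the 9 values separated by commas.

i=0: 7 = 2·3 + 1 (b=3); 3→4: 2·4 + 1 = 9; 9−1 = 8
i=1: 8 = 2·4 (b=4); 4→5: 2·5 = 10; 10−1 = 9
i=2: 9 = 5 + 4 (b=5); 5→6: 6 + 4 = 10; 10−1 = 9
i=3: 9 = 6 + 3 (b=6); 6→7: 7 + 3 = 10; 10−1 = 9
i=4: 9 = 7 + 2 (b=7); 7→8: 8 + 2 = 10; 10−1 = 9
i=5: 9 = 8 + 1 (b=8); 8→9: 9 + 1 = 10; 10−1 = 9
i=6: 9 = 9 (b=9); 9→10: 10 = 10; 10−1 = 9
i=7: 9 = 9 (b=10); 10→11: 9 = 9; 9−1 = 8

7, 8, 9, 9, 9, 9, 9, 9, 8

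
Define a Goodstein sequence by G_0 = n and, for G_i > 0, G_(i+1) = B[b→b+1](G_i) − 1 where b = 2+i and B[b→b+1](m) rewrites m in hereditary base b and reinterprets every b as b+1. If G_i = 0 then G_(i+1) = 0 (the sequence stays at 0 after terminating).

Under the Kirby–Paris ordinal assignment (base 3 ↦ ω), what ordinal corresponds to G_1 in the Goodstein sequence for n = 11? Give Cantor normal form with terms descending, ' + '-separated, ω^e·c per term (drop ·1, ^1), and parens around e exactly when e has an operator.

ω^(ω + 1) + ω

i=0: 11 = 2^(2 + 1) + 2 + 1 (b=2); 2→3: 3^(3 + 1) + 3 + 1 = 85; 85−1 = 84
i=1: 84 = 3^(3 + 1) + 3 (b=3); 3→4: 4^(4 + 1) + 4 = 1028; 1028−1 = 1027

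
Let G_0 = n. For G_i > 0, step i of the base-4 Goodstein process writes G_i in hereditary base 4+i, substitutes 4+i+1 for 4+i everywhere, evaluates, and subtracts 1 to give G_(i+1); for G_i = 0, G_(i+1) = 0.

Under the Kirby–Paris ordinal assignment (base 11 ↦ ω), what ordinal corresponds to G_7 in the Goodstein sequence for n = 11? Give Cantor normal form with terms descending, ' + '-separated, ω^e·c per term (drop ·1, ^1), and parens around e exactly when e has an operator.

ω + 4

(0) 11|_4 = 2·4 + 3 ↦ 2·5 + 3|_5 = 13 ⇒ 12
(1) 12|_5 = 2·5 + 2 ↦ 2·6 + 2|_6 = 14 ⇒ 13
(2) 13|_6 = 2·6 + 1 ↦ 2·7 + 1|_7 = 15 ⇒ 14
(3) 14|_7 = 2·7 ↦ 2·8|_8 = 16 ⇒ 15
(4) 15|_8 = 8 + 7 ↦ 9 + 7|_9 = 16 ⇒ 15
(5) 15|_9 = 9 + 6 ↦ 10 + 6|_10 = 16 ⇒ 15
(6) 15|_10 = 10 + 5 ↦ 11 + 5|_11 = 16 ⇒ 15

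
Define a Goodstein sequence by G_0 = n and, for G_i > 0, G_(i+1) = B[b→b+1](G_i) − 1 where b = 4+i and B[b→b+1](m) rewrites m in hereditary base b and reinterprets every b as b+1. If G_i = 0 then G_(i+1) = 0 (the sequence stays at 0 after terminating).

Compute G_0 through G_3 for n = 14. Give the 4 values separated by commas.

[0] 14 ≡ 3·4 + 2 (base 4). Lift 5: 17. −1: 16.
[1] 16 ≡ 3·5 + 1 (base 5). Lift 6: 19. −1: 18.
[2] 18 ≡ 3·6 (base 6). Lift 7: 21. −1: 20.

14, 16, 18, 20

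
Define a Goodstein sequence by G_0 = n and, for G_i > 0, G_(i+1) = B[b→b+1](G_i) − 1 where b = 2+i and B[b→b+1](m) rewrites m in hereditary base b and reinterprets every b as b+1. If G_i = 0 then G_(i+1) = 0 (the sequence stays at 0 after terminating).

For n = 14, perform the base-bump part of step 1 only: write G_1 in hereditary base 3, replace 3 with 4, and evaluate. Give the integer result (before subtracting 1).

14 —HB2→ 2^(2 + 1) + 2^2 + 2 —bump→ 3^(3 + 1) + 3^3 + 3 = 111 —(−1)→ 110
110 —HB3→ 3^(3 + 1) + 3^3 + 2 —bump→ 4^(4 + 1) + 4^4 + 2 = 1282 —(−1)→ 1281

1282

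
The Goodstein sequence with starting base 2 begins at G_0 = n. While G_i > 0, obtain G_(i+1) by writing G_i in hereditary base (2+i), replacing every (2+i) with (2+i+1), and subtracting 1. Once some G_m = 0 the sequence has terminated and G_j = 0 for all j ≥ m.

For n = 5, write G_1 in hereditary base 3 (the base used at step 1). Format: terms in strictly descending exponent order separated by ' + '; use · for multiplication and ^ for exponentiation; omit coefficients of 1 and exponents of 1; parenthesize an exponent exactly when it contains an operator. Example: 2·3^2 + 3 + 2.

3^3

G_0 = 5. HB_2(5) = 2^2 + 1. Bump = 28. G_1 = 27.
G_1 = 27. HB_3(27) = 3^3. Bump = 256. G_2 = 255.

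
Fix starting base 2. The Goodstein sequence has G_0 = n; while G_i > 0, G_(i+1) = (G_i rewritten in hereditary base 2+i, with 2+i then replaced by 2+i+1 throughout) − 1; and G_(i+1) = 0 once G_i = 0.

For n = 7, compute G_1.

30

base 2: 7 = 2^2 + 2 + 1; at 3: 3^3 + 3 + 1 = 31; next = 30
base 3: 30 = 3^3 + 3; at 4: 4^4 + 4 = 260; next = 259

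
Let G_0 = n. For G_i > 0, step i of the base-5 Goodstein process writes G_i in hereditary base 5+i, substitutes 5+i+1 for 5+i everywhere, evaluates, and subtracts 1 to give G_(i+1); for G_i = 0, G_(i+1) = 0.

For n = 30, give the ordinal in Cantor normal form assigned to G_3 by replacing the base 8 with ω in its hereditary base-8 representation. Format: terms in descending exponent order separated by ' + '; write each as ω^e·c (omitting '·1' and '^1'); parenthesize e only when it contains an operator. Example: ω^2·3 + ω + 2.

ω^2 + 3

30 —HB5→ 5^2 + 5 —bump→ 6^2 + 6 = 42 —(−1)→ 41
41 —HB6→ 6^2 + 5 —bump→ 7^2 + 5 = 54 —(−1)→ 53
53 —HB7→ 7^2 + 4 —bump→ 8^2 + 4 = 68 —(−1)→ 67
67 —HB8→ 8^2 + 3 —bump→ 9^2 + 3 = 84 —(−1)→ 83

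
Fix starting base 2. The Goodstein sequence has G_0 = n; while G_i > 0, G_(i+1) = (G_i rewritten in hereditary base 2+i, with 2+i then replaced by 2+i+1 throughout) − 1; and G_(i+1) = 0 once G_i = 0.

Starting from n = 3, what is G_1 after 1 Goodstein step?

i=0: 3 = 2 + 1 (b=2); 2→3: 3 + 1 = 4; 4−1 = 3
i=1: 3 = 3 (b=3); 3→4: 4 = 4; 4−1 = 3

3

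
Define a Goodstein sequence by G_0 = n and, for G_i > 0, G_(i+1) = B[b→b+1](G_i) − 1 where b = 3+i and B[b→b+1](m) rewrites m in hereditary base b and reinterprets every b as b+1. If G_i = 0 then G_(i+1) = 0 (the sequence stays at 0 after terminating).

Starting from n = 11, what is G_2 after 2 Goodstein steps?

25

G_0=11  [base 3] 3^2 + 2  →[3↦4]→  4^2 + 2 = 18  −1 ⇒ G_1=17
G_1=17  [base 4] 4^2 + 1  →[4↦5]→  5^2 + 1 = 26  −1 ⇒ G_2=25
G_2=25  [base 5] 5^2  →[5↦6]→  6^2 = 36  −1 ⇒ G_3=35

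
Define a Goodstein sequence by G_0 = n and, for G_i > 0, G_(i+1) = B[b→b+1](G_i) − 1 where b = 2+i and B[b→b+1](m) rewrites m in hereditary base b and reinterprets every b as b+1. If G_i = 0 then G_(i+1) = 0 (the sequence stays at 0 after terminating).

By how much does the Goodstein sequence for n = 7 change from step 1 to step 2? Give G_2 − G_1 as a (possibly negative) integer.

G_0 = 7. HB_2(7) = 2^2 + 2 + 1. Bump = 31. G_1 = 30.
G_1 = 30. HB_3(30) = 3^3 + 3. Bump = 260. G_2 = 259.

229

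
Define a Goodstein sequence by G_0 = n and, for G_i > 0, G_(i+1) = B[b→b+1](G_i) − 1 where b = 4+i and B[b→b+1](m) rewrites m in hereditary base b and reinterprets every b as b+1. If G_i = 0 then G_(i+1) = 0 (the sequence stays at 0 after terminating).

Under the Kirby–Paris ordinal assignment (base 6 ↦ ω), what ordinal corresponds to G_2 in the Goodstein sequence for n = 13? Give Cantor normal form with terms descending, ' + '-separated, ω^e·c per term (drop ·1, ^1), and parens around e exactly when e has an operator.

ω·2 + 5

[0] 13 ≡ 3·4 + 1 (base 4). Lift 5: 16. −1: 15.
[1] 15 ≡ 3·5 (base 5). Lift 6: 18. −1: 17.
[2] 17 ≡ 2·6 + 5 (base 6). Lift 7: 19. −1: 18.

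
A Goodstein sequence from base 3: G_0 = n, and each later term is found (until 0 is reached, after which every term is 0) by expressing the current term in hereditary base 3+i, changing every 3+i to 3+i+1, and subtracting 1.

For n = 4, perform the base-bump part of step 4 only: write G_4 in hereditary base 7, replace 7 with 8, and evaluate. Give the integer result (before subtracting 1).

2

G_0=4  [base 3] 3 + 1  →[3↦4]→  4 + 1 = 5  −1 ⇒ G_1=4
G_1=4  [base 4] 4  →[4↦5]→  5 = 5  −1 ⇒ G_2=4
G_2=4  [base 5] 4  →[5↦6]→  4 = 4  −1 ⇒ G_3=3
G_3=3  [base 6] 3  →[6↦7]→  3 = 3  −1 ⇒ G_4=2
G_4=2  [base 7] 2  →[7↦8]→  2 = 2  −1 ⇒ G_5=1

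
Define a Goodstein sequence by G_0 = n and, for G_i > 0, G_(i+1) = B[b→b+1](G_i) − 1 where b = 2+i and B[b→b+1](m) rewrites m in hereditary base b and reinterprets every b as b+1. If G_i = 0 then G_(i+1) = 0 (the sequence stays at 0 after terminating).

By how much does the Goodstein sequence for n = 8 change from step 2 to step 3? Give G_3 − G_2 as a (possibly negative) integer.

5757

step 0: 8 = 2^(2 + 1); sub 3 for 2: 3^(3 + 1); = 81; G_1 = 81−1 = 80
step 1: 80 = 2·3^3 + 2·3^2 + 2·3 + 2; sub 4 for 3: 2·4^4 + 2·4^2 + 2·4 + 2; = 554; G_2 = 554−1 = 553
step 2: 553 = 2·4^4 + 2·4^2 + 2·4 + 1; sub 5 for 4: 2·5^5 + 2·5^2 + 2·5 + 1; = 6311; G_3 = 6311−1 = 6310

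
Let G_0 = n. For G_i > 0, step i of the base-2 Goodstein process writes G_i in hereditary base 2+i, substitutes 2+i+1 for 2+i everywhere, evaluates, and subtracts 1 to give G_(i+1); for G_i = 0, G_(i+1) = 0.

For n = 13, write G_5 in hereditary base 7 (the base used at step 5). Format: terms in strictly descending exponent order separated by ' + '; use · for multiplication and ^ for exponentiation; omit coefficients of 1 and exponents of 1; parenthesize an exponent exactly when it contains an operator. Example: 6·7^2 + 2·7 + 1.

[0] 13 ≡ 2^(2 + 1) + 2^2 + 1 (base 2). Lift 3: 109. −1: 108.
[1] 108 ≡ 3^(3 + 1) + 3^3 (base 3). Lift 4: 1280. −1: 1279.
[2] 1279 ≡ 4^(4 + 1) + 3·4^3 + 3·4^2 + 3·4 + 3 (base 4). Lift 5: 16093. −1: 16092.
[3] 16092 ≡ 5^(5 + 1) + 3·5^3 + 3·5^2 + 3·5 + 2 (base 5). Lift 6: 280712. −1: 280711.
[4] 280711 ≡ 6^(6 + 1) + 3·6^3 + 3·6^2 + 3·6 + 1 (base 6). Lift 7: 5765999. −1: 5765998.
[5] 5765998 ≡ 7^(7 + 1) + 3·7^3 + 3·7^2 + 3·7 (base 7). Lift 8: 134219480. −1: 134219479.

7^(7 + 1) + 3·7^3 + 3·7^2 + 3·7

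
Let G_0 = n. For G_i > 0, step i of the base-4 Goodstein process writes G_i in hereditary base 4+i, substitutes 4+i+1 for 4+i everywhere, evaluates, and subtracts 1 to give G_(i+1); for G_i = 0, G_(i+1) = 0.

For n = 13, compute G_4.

base 4: 13 = 3·4 + 1; at 5: 3·5 + 1 = 16; next = 15
base 5: 15 = 3·5; at 6: 3·6 = 18; next = 17
base 6: 17 = 2·6 + 5; at 7: 2·7 + 5 = 19; next = 18
base 7: 18 = 2·7 + 4; at 8: 2·8 + 4 = 20; next = 19
base 8: 19 = 2·8 + 3; at 9: 2·9 + 3 = 21; next = 20

19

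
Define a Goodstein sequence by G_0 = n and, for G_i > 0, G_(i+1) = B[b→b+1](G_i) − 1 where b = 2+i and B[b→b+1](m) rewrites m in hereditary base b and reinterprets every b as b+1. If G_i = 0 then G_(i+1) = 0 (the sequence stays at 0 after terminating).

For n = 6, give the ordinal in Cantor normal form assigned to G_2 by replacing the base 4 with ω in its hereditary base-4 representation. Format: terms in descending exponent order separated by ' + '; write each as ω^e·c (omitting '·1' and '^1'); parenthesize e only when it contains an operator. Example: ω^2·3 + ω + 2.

ω^ω + 1

G_0 = 6. HB_2(6) = 2^2 + 2. Bump = 30. G_1 = 29.
G_1 = 29. HB_3(29) = 3^3 + 2. Bump = 258. G_2 = 257.
G_2 = 257. HB_4(257) = 4^4 + 1. Bump = 3126. G_3 = 3125.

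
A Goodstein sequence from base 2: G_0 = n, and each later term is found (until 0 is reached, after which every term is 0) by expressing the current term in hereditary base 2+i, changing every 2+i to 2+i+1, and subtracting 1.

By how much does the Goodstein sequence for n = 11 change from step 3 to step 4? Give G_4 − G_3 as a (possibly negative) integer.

i=0: 11 = 2^(2 + 1) + 2 + 1 (b=2); 2→3: 3^(3 + 1) + 3 + 1 = 85; 85−1 = 84
i=1: 84 = 3^(3 + 1) + 3 (b=3); 3→4: 4^(4 + 1) + 4 = 1028; 1028−1 = 1027
i=2: 1027 = 4^(4 + 1) + 3 (b=4); 4→5: 5^(5 + 1) + 3 = 15628; 15628−1 = 15627
i=3: 15627 = 5^(5 + 1) + 2 (b=5); 5→6: 6^(6 + 1) + 2 = 279938; 279938−1 = 279937

264310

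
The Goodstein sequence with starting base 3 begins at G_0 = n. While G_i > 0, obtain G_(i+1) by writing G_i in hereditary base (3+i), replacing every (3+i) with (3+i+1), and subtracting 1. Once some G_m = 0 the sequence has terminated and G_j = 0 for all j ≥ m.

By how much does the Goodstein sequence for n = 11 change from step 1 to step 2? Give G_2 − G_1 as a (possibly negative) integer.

i=0: 11 = 3^2 + 2 (b=3); 3→4: 4^2 + 2 = 18; 18−1 = 17
i=1: 17 = 4^2 + 1 (b=4); 4→5: 5^2 + 1 = 26; 26−1 = 25

8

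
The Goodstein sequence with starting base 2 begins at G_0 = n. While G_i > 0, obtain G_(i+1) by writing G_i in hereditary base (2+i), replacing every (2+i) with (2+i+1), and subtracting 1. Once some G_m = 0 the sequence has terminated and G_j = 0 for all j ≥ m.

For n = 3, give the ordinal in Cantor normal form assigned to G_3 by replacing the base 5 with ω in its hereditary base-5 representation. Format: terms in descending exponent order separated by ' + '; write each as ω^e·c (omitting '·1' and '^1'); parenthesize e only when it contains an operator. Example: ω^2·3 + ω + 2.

2

step 0: 3 = 2 + 1; sub 3 for 2: 3 + 1; = 4; G_1 = 4−1 = 3
step 1: 3 = 3; sub 4 for 3: 4; = 4; G_2 = 4−1 = 3
step 2: 3 = 3; sub 5 for 4: 3; = 3; G_3 = 3−1 = 2
step 3: 2 = 2; sub 6 for 5: 2; = 2; G_4 = 2−1 = 1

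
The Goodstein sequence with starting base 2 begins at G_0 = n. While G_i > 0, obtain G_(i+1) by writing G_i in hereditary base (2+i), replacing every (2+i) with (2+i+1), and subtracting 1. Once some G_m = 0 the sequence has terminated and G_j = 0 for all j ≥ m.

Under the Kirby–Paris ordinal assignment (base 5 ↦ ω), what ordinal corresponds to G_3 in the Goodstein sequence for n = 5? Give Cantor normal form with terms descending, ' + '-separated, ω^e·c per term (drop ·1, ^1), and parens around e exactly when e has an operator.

ω^3·3 + ω^2·3 + ω·3 + 2

step 0: 5 = 2^2 + 1; sub 3 for 2: 3^3 + 1; = 28; G_1 = 28−1 = 27
step 1: 27 = 3^3; sub 4 for 3: 4^4; = 256; G_2 = 256−1 = 255
step 2: 255 = 3·4^3 + 3·4^2 + 3·4 + 3; sub 5 for 4: 3·5^3 + 3·5^2 + 3·5 + 3; = 468; G_3 = 468−1 = 467
step 3: 467 = 3·5^3 + 3·5^2 + 3·5 + 2; sub 6 for 5: 3·6^3 + 3·6^2 + 3·6 + 2; = 776; G_4 = 776−1 = 775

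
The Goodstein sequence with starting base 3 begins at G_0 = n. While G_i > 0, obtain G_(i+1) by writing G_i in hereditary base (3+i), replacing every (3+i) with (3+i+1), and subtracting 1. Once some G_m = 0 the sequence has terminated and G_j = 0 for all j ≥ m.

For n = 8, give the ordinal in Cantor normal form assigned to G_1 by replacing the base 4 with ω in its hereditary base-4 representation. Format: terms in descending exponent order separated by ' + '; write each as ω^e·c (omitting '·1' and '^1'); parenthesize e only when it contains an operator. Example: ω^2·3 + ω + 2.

ω·2 + 1

i=0: 8 = 2·3 + 2 (b=3); 3→4: 2·4 + 2 = 10; 10−1 = 9
i=1: 9 = 2·4 + 1 (b=4); 4→5: 2·5 + 1 = 11; 11−1 = 10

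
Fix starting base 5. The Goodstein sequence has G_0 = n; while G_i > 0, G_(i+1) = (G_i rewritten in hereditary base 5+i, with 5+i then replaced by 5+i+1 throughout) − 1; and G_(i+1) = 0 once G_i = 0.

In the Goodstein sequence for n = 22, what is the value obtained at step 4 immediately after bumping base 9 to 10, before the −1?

step 0: 22 = 4·5 + 2; sub 6 for 5: 4·6 + 2; = 26; G_1 = 26−1 = 25
step 1: 25 = 4·6 + 1; sub 7 for 6: 4·7 + 1; = 29; G_2 = 29−1 = 28
step 2: 28 = 4·7; sub 8 for 7: 4·8; = 32; G_3 = 32−1 = 31
step 3: 31 = 3·8 + 7; sub 9 for 8: 3·9 + 7; = 34; G_4 = 34−1 = 33
step 4: 33 = 3·9 + 6; sub 10 for 9: 3·10 + 6; = 36; G_5 = 36−1 = 35

36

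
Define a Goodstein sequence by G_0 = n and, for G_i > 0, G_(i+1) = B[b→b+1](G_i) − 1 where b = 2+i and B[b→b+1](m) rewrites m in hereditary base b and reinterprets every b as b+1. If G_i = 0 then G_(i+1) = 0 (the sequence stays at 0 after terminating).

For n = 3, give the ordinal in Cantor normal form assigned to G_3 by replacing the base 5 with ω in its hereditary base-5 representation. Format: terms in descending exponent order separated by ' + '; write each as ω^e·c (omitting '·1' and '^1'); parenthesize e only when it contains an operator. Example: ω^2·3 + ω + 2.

(0) 3|_2 = 2 + 1 ↦ 3 + 1|_3 = 4 ⇒ 3
(1) 3|_3 = 3 ↦ 4|_4 = 4 ⇒ 3
(2) 3|_4 = 3 ↦ 3|_5 = 3 ⇒ 2
(3) 2|_5 = 2 ↦ 2|_6 = 2 ⇒ 1

2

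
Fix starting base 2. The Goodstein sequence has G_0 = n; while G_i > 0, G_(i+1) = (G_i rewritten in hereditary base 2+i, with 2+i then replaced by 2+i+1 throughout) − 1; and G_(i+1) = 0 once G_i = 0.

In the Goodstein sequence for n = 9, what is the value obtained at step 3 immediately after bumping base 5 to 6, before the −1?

140744

i=0: 9 = 2^(2 + 1) + 1 (b=2); 2→3: 3^(3 + 1) + 1 = 82; 82−1 = 81
i=1: 81 = 3^(3 + 1) (b=3); 3→4: 4^(4 + 1) = 1024; 1024−1 = 1023
i=2: 1023 = 3·4^4 + 3·4^3 + 3·4^2 + 3·4 + 3 (b=4); 4→5: 3·5^5 + 3·5^3 + 3·5^2 + 3·5 + 3 = 9843; 9843−1 = 9842
i=3: 9842 = 3·5^5 + 3·5^3 + 3·5^2 + 3·5 + 2 (b=5); 5→6: 3·6^6 + 3·6^3 + 3·6^2 + 3·6 + 2 = 140744; 140744−1 = 140743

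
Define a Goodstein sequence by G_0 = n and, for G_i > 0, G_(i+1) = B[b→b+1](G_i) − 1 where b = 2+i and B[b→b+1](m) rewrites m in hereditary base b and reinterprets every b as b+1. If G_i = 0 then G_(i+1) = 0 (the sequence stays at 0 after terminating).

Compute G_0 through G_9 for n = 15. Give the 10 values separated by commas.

(0) 15|_2 = 2^(2 + 1) + 2^2 + 2 + 1 ↦ 3^(3 + 1) + 3^3 + 3 + 1|_3 = 112 ⇒ 111
(1) 111|_3 = 3^(3 + 1) + 3^3 + 3 ↦ 4^(4 + 1) + 4^4 + 4|_4 = 1284 ⇒ 1283
(2) 1283|_4 = 4^(4 + 1) + 4^4 + 3 ↦ 5^(5 + 1) + 5^5 + 3|_5 = 18753 ⇒ 18752
(3) 18752|_5 = 5^(5 + 1) + 5^5 + 2 ↦ 6^(6 + 1) + 6^6 + 2|_6 = 326594 ⇒ 326593
(4) 326593|_6 = 6^(6 + 1) + 6^6 + 1 ↦ 7^(7 + 1) + 7^7 + 1|_7 = 6588345 ⇒ 6588344
(5) 6588344|_7 = 7^(7 + 1) + 7^7 ↦ 8^(8 + 1) + 8^8|_8 = 150994944 ⇒ 150994943
(6) 150994943|_8 = 8^(8 + 1) + 7·8^7 + 7·8^6 + 7·8^5 + 7·8^4 + 7·8^3 + 7·8^2 + 7·8 + 7 ↦ 9^(9 + 1) + 7·9^7 + 7·9^6 + 7·9^5 + 7·9^4 + 7·9^3 + 7·9^2 + 7·9 + 7|_9 = 3524450281 ⇒ 3524450280
(7) 3524450280|_9 = 9^(9 + 1) + 7·9^7 + 7·9^6 + 7·9^5 + 7·9^4 + 7·9^3 + 7·9^2 + 7·9 + 6 ↦ 10^(10 + 1) + 7·10^7 + 7·10^6 + 7·10^5 + 7·10^4 + 7·10^3 + 7·10^2 + 7·10 + 6|_10 = 100077777776 ⇒ 100077777775
(8) 100077777775|_10 = 10^(10 + 1) + 7·10^7 + 7·10^6 + 7·10^5 + 7·10^4 + 7·10^3 + 7·10^2 + 7·10 + 5 ↦ 11^(11 + 1) + 7·11^7 + 7·11^6 + 7·11^5 + 7·11^4 + 7·11^3 + 7·11^2 + 7·11 + 5|_11 = 3138578427935 ⇒ 3138578427934

15, 111, 1283, 18752, 326593, 6588344, 150994943, 3524450280, 100077777775, 3138578427934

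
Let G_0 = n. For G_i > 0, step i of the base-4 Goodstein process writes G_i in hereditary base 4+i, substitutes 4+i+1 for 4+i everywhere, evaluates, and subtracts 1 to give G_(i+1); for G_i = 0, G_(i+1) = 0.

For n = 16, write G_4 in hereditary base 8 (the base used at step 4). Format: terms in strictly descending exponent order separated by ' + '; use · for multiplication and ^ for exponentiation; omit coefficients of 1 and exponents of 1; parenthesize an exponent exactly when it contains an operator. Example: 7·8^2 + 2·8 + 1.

[0] 16 ≡ 4^2 (base 4). Lift 5: 25. −1: 24.
[1] 24 ≡ 4·5 + 4 (base 5). Lift 6: 28. −1: 27.
[2] 27 ≡ 4·6 + 3 (base 6). Lift 7: 31. −1: 30.
[3] 30 ≡ 4·7 + 2 (base 7). Lift 8: 34. −1: 33.

4·8 + 1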